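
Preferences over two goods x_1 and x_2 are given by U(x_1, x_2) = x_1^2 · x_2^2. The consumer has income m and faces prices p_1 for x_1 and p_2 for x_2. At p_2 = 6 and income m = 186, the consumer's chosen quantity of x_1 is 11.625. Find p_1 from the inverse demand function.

p_1 = 8

MU_x_1/MU_x_2 = (2·x_2)/(2·x_1); tangency sets this equal to p_1/p_2.
So 2·p_2·x_2 = 2·p_1·x_1; combined with the budget, a share 0.5 of income goes to x_1.
Demand: x_1*(p_1,p_2,m) = 0.5·m/p_1 and x_2* = 0.5·m/p_2.
Set x_1* = 11.625 in the demand function and solve for p_1: p_1 = 8.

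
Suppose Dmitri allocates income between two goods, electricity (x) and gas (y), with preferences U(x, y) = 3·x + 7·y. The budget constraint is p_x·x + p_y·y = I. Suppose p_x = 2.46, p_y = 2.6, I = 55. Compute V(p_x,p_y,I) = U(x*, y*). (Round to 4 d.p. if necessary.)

Linear utility — the consumer picks whichever good has higher MU/price: 3/2.46 = 1.2195 vs 7/2.6 = 2.6923.
y gives more utility per dollar, so spend all income on y: y* = I/p_y, x* = 0.
Numerically: x* = 0, y* = 21.1538.
Utility at the optimum: U(0, 21.1538) = 148.0769.

V = 148.0769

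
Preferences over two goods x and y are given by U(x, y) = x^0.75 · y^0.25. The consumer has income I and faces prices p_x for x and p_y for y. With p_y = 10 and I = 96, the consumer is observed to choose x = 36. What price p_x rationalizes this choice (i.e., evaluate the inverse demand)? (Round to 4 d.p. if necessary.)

p_x = 2

The MRS is 3·y/x. Set MRS = p_x/p_y.
Rearranging, p_y·y = (1/3)·p_x·x. Substituting into the budget gives p_x·x·(1 + (1/3)) = I.
Demand: x*(p_x,p_y,I) = 0.75·I/p_x and y* = 0.25·I/p_y.
Set x* = 36 in the demand function and solve for p_x: p_x = 2.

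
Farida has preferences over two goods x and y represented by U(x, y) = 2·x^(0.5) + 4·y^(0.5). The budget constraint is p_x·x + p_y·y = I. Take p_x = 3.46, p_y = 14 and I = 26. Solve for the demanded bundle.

x* = 3.7788, y* = 0.9232

MU_x ∝ 2·x^(-0.5), MU_y ∝ 4·y^(-0.5), so MRS = (1/2)·(y/x)^(0.5) = p_x/p_y.
Hence y/x = (2·p_x/p_y)^(1/(0.5)), i.e. raised to the 2 power.
With the ratio pinned down, the budget gives x* = I/(p_x + p_y·(y/x)) and y* = (y/x)·x*.
Numerically y/x = 0.244318, so x* = 26/(3.46 + 14·0.244318) = 3.7788 and y* = 0.244318·3.7788 = 0.9232.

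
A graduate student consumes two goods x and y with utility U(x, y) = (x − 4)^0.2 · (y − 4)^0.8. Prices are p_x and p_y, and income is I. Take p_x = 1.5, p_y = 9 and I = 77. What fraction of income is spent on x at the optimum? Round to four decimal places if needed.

share on x = 0.1688

After buying the subsistence bundle (4, 4), a share 0.2 of the remaining income goes to x: x* = 4 + 0.2·(I − 4p_x − 4p_y)/p_x.
Discretionary income = 77 − 4·1.5 − 4·9 = 35; x* = 4 + 0.2·35/1.5 = 8.6667; y* = 4 + 0.8·35/9 = 7.1111.
Expenditure on x: 1.5·8.6667 = 13; share = 0.1688.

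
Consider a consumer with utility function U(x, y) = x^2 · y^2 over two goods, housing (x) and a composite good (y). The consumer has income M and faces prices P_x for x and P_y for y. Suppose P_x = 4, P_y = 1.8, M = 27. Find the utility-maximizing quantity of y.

MU_x/MU_y = (2·y)/(2·x); tangency sets this equal to P_x/P_y.
So 2·P_y·y = 2·P_x·x; combined with the budget, a share 0.5 of income goes to x.
Demand: x*(P_x,P_y,M) = 0.5·M/P_x and y* = 0.5·M/P_y.
At P_x=4, P_y=1.8, M=27: y* = 0.5·27/1.8 = 7.5.

y* = 7.5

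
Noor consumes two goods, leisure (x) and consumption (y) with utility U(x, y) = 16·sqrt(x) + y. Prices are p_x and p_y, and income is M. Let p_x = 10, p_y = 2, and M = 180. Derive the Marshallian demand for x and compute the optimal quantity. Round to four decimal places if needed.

x* = 2.56

MU_x = 8/√x, MU_y = 1. Tangency: 8/√x = p_x/p_y.
Thus x* = (8·p_y/p_x)² — independent of M — with the rest of income spent on y.
Plugging in: x* = (8·2/10)² = 2.56.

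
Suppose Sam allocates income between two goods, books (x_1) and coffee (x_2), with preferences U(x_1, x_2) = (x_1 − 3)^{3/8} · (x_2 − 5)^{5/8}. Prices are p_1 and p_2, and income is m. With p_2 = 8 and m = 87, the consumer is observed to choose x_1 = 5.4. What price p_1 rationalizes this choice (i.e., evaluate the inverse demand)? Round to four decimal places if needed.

Let x_1' = x_1−3, x_2' = x_2−5. MRS = (3/5)·x_2'/x_1' = p_1/p_2.
Substituting into the budget: x_1* = 3 + 0.375·(m − 3·p_1 − 5·p_2)/p_1, and x_2* = 5 + 0.625·(…)/p_2.
Set x_1* = 5.4 in the demand function and solve for p_1: p_1 = 5.

p_1 = 5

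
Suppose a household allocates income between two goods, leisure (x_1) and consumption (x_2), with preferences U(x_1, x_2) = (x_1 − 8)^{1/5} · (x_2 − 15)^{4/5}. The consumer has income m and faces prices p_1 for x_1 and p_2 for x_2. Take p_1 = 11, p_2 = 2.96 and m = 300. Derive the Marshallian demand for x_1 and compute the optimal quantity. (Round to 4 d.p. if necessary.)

Let x_1' = x_1−8, x_2' = x_2−15. MRS = (1/4)·x_2'/x_1' = p_1/p_2.
After buying the subsistence bundle (8, 15), a share 0.2 of the remaining income goes to x_1: x_1* = 8 + 0.2·(m − 8p_1 − 15p_2)/p_1.
Discretionary income = 300 − 8·11 − 15·2.96 = 167.6; x_1* = 8 + 0.2·167.6/11 = 11.0473.

x_1* = 11.0473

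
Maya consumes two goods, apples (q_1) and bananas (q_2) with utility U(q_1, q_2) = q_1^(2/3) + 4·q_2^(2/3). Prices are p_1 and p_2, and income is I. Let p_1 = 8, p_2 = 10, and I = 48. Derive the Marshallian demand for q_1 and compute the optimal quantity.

From the CES first-order condition, (1/4)·(q_2/q_1)^(1/3) = p_1/p_2.
Solve for the ratio: q_2/q_1 = [4·p_1/p_2]^(3).
With the ratio pinned down, the budget gives q_1* = I/(p_1 + p_2·(q_2/q_1)) and q_2* = (q_2/q_1)·q_1*.
Numerically q_2/q_1 = 32.768, so q_1* = 48/(8 + 10·32.768) = 0.143.

q_1* = 0.143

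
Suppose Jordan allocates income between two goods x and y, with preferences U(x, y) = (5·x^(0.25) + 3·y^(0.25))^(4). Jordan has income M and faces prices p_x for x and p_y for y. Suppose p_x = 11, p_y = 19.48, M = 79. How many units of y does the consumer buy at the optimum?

MU_x ∝ 5·x^(-0.75), MU_y ∝ 3·y^(-0.75), so MRS = (5/3)·(y/x)^(0.75) = p_x/p_y.
Solve for the ratio: y/x = [(3/5)·p_x/p_y]^(4/3).
Substitute y = (y/x)·x into the budget: x* = M/(p_x + p_y·(y/x)).
Numerically y/x = 0.236196, so x* = 79/(11 + 19.48·0.236196) = 5.0637 and y* = 0.236196·5.0637 = 1.196.

y* = 1.196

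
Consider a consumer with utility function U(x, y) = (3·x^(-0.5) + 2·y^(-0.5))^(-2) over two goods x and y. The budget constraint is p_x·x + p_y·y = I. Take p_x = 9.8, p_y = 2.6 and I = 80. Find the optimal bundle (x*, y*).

x* = 5.4774, y* = 10.1238

MRS = MU_x/MU_y = (3/2)·(y/x)^(1.5). Set equal to p_x/p_y.
Hence y/x = ((2/3)·p_x/p_y)^(1/(1.5)), i.e. raised to the 2/3 power.
Substitute y = (y/x)·x into the budget: x* = I/(p_x + p_y·(y/x)).
Numerically y/x = 1.848308, so x* = 80/(9.8 + 2.6·1.848308) = 5.4774 and y* = 1.848308·5.4774 = 10.1238.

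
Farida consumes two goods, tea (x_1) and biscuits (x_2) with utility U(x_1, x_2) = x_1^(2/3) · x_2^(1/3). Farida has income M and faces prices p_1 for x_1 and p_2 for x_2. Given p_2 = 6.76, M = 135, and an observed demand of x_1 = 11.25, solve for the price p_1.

p_1 = 8

Tangency: MRS = 2·x_2/x_1 = p_1/p_2.
So 2/3·p_2·x_2 = 1/3·p_1·x_1; combined with the budget, a share 2/3 of income goes to x_1.
Demand: x_1*(p_1,p_2,M) = 2/3·M/p_1 and x_2* = 1/3·M/p_2.
Set x_1* = 11.25 in the demand function and solve for p_1: p_1 = 8.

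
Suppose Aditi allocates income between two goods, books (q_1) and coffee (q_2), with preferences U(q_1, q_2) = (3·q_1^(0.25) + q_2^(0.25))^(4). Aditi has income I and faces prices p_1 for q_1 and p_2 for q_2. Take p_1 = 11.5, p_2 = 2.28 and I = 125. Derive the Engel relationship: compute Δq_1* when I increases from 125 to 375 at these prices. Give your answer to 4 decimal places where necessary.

MRS = MU_q_1/MU_q_2 = 3·(q_2/q_1)^(0.75). Set equal to p_1/p_2.
Solve for the ratio: q_2/q_1 = [(1/3)·p_1/p_2]^(4/3).
Substitute q_2 = (q_2/q_1)·q_1 into the budget: q_1* = I/(p_1 + p_2·(q_2/q_1)).
Numerically q_2/q_1 = 1.999197, so q_1* = 125/(11.5 + 2.28·1.999197) = 7.7842.
At I' = 375: q_1* = 23.3526. Change: 23.3526 − 7.7842 = 15.5684.

Δq_1* = 15.5684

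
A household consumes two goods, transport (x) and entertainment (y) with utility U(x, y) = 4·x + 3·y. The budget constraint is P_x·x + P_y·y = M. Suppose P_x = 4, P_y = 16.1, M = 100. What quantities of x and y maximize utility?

x* = 25, y* = 0

Linear utility — the consumer picks whichever good has higher MU/price: 4/4 = 1 vs 3/16.1 = 0.1863.
x gives more utility per dollar, so spend all income on x: x* = M/P_x, y* = 0.
Numerically: x* = 25, y* = 0.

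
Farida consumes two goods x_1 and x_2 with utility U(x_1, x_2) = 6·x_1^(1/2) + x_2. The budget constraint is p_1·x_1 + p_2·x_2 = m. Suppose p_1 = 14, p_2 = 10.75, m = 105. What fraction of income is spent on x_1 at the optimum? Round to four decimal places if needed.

Utility is quasi-linear in x_2; the FOC for x_1 is 3/√x_1 = p_1/p_2.
Thus x_1* = (3·p_2/p_1)² — independent of m — with the rest of income spent on x_2.
Plugging in: x_1* = (3·10.75/14)² = 5.3064, x_2* = 2.8567.
Expenditure on x_1: 14·5.3064 = 74.2902; share = 0.7075.

share on x_1 = 0.7075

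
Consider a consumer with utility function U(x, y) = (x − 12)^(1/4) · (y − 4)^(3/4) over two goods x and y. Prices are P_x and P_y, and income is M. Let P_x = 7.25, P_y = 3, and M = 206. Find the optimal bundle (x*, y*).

x* = 15.6897, y* = 30.75

Let x' = x−12, y' = y−4. MRS = (1/3)·y'/x' = P_x/P_y.
Substituting into the budget: x* = 12 + 0.25·(M − 12·P_x − 4·P_y)/P_x, and y* = 4 + 0.75·(…)/P_y.
Discretionary income = 206 − 12·7.25 − 4·3 = 107; x* = 12 + 0.25·107/7.25 = 15.6897; y* = 4 + 0.75·107/3 = 30.75.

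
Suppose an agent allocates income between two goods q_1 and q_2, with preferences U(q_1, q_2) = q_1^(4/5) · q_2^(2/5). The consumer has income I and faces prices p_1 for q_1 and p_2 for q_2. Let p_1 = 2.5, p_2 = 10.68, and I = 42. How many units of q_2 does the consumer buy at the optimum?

At p_1=2.5, p_2=10.68, I=42: q_2* = 1/3·42/10.68 = 1.3109.

q_2* = 1.3109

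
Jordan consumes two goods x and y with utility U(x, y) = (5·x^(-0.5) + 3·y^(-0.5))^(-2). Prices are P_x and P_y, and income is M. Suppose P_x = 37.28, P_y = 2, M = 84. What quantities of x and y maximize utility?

x* = 1.7766, y* = 8.8848

MU_x ∝ 5·x^(-1.5), MU_y ∝ 3·y^(-1.5), so MRS = (5/3)·(y/x)^(1.5) = P_x/P_y.
Hence y/x = ((3/5)·P_x/P_y)^(1/(1.5)), i.e. raised to the 2/3 power.
With the ratio pinned down, the budget gives x* = M/(P_x + P_y·(y/x)) and y* = (y/x)·x*.
Numerically y/x = 5.001091, so x* = 84/(37.28 + 2·5.001091) = 1.7766 and y* = 5.001091·1.7766 = 8.8848.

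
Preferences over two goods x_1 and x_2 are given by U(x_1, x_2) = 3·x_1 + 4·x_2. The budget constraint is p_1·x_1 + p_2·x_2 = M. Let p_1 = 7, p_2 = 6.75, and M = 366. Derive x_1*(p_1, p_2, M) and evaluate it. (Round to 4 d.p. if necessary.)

x_1* = 0

Perfect substitutes: compare marginal utility per dollar. 3/p_1 vs 4/p_2 → 0.4286 vs 0.5926.
x_2 gives more utility per dollar, so spend all income on x_2: x_2* = M/p_2, x_1* = 0.
Numerically: x_1* = 0, x_2* = 54.2222.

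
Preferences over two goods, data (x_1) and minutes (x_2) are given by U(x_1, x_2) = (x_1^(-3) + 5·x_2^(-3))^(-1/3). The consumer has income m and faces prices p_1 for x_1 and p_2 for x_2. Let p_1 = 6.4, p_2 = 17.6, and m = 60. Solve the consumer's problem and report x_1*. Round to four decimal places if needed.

x_1* = 2.2357

Substitute x_2 = (x_2/x_1)·x_1 into the budget: x_1* = m/(p_1 + p_2·(x_2/x_1)).
Numerically x_2/x_1 = 1.161206, so x_1* = 60/(6.4 + 17.6·1.161206) = 2.2357.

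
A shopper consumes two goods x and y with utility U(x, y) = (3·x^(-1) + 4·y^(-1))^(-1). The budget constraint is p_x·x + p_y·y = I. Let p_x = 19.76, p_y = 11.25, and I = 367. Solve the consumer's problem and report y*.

MU_x ∝ 3·x^(-2), MU_y ∝ 4·y^(-2), so MRS = (3/4)·(y/x)^(2) = p_x/p_y.
Hence y/x = ((4/3)·p_x/p_y)^(1/(2)), i.e. raised to the 0.5 power.
With the ratio pinned down, the budget gives x* = I/(p_x + p_y·(y/x)) and y* = (y/x)·x*.
Numerically y/x = 1.530335, so x* = 367/(19.76 + 11.25·1.530335) = 9.9253 and y* = 1.530335·9.9253 = 15.189.

y* = 15.189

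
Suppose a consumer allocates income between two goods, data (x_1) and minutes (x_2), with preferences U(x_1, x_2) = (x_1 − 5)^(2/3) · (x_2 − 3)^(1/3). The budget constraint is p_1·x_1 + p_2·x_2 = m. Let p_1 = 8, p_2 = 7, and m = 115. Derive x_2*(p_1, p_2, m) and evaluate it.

This is Cobb-Douglas in (x_1−5, x_2−3): tangency gives 2/3·p_2·(x_2−3) = 1/3·p_1·(x_1−5).
Substituting into the budget: x_1* = 5 + 2/3·(m − 5·p_1 − 3·p_2)/p_1, and x_2* = 3 + 1/3·(…)/p_2.
Discretionary income = 115 − 5·8 − 3·7 = 54; x_2* = 3 + 1/3·54/7 = 5.5714.

x_2* = 5.5714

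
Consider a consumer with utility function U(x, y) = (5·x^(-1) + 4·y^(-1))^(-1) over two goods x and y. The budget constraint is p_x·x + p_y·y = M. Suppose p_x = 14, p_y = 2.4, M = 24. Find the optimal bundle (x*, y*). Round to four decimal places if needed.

x* = 1.251, y* = 2.7025

MRS = MU_x/MU_y = (5/4)·(y/x)^(2). Set equal to p_x/p_y.
Solve for the ratio: y/x = [(4/5)·p_x/p_y]^(0.5).
Substitute y = (y/x)·x into the budget: x* = M/(p_x + p_y·(y/x)).
Numerically y/x = 2.160247, so x* = 24/(14 + 2.4·2.160247) = 1.251 and y* = 2.160247·1.251 = 2.7025.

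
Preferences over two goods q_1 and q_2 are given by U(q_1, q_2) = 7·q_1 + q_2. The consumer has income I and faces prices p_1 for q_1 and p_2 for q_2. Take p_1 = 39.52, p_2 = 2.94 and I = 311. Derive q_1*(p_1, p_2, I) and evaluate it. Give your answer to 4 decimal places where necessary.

q_2 gives more utility per dollar, so spend all income on q_2: q_2* = I/p_2, q_1* = 0.
Numerically: q_1* = 0, q_2* = 105.7823.

q_1* = 0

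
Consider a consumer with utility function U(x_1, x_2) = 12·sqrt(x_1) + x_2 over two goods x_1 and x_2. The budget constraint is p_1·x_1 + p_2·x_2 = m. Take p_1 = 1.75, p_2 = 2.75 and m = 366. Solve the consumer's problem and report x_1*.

x_1* = 88.898

Utility is quasi-linear in x_2; the FOC for x_1 is 6/√x_1 = p_1/p_2.
Thus x_1* = (6·p_2/p_1)² — independent of m — with the rest of income spent on x_2.
Plugging in: x_1* = (6·2.75/1.75)² = 88.898.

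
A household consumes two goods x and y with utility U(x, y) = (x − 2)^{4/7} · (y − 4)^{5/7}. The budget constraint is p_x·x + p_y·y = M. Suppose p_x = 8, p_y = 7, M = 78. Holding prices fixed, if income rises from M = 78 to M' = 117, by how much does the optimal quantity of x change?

Δx* = 2.1667

Substituting into the budget: x* = 2 + 4/9·(M − 2·p_x − 4·p_y)/p_x, and y* = 4 + 5/9·(…)/p_y.
Discretionary income = 78 − 2·8 − 4·7 = 34; x* = 2 + 4/9·34/8 = 3.8889.
At M' = 117: x* = 6.0556. Change: 6.0556 − 3.8889 = 2.1667.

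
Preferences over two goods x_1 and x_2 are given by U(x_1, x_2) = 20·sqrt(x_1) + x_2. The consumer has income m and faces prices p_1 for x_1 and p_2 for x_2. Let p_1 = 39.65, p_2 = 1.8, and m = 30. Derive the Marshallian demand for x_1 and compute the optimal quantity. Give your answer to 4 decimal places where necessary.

x_1* = 0.2061

MU_x_1 = 10/√x_1, MU_x_2 = 1. Tangency: 10/√x_1 = p_1/p_2.
Thus x_1* = (10·p_2/p_1)² — independent of m — with the rest of income spent on x_2.
Plugging in: x_1* = (10·1.8/39.65)² = 0.2061.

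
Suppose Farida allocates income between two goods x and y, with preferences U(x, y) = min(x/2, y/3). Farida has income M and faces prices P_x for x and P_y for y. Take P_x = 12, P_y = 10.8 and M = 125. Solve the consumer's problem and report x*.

x* = 4.4326

Leontief preferences: the optimum is at the kink where x/2 = y/3, i.e. y = (3/2)·x.
Budget: P_x·x + P_y·(3/2)·x = M, so (2·P_x + 3·P_y)·x = 2·M.
Demand: x*(P_x,P_y,M) = 2·M/(2·P_x + 3·P_y), y* = 3·M/(2·P_x + 3·P_y).
Here 2·12 + 3·10.8 = 56.4, giving x* = 4.4326.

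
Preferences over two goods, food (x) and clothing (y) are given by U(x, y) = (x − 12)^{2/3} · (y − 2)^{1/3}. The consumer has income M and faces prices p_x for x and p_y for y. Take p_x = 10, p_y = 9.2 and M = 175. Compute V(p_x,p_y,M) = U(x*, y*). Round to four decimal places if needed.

After buying the subsistence bundle (12, 2), a share 2/3 of the remaining income goes to x: x* = 12 + 2/3·(M − 12p_x − 2p_y)/p_x.
Discretionary income = 175 − 12·10 − 2·9.2 = 36.6; x* = 12 + 2/3·36.6/10 = 14.44; y* = 2 + 1/3·36.6/9.2 = 3.3261.
Utility at the optimum: U(14.44, 3.3261) = 1.9912.

V = 1.9912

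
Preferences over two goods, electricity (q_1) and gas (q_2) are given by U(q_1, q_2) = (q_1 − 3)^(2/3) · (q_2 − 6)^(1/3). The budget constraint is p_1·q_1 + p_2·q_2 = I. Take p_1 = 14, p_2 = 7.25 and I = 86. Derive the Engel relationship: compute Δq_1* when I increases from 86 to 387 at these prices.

This is Cobb-Douglas in (q_1−3, q_2−6): tangency gives 2/3·p_2·(q_2−6) = 1/3·p_1·(q_1−3).
Substituting into the budget: q_1* = 3 + 2/3·(I − 3·p_1 − 6·p_2)/p_1, and q_2* = 6 + 1/3·(…)/p_2.
Discretionary income = 86 − 3·14 − 6·7.25 = 0.5; q_1* = 3 + 2/3·0.5/14 = 3.0238.
At I' = 387: q_1* = 17.3571. Change: 17.3571 − 3.0238 = 14.3333.

Δq_1* = 14.3333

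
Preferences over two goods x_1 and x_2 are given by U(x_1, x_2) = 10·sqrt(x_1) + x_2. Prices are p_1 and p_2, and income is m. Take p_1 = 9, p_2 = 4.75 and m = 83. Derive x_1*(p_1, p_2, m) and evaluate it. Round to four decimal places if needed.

x_1* = 6.9637

Set MRS = p_1/p_2: 5·x_1^(−1/2) = p_1/p_2.
Thus x_1* = (5·p_2/p_1)² — independent of m — with the rest of income spent on x_2.
Plugging in: x_1* = (5·4.75/9)² = 6.9637.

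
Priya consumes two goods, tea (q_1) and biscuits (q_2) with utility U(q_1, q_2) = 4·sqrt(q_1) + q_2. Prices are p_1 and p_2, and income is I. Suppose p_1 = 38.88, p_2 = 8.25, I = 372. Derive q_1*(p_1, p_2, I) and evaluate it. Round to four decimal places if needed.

q_1* = 0.1801

MU_q_1 = 2/√q_1, MU_q_2 = 1. Tangency: 2/√q_1 = p_1/p_2.
Solve: √q_1 = 2·p_2/p_1, so q_1*(p_1,p_2) = (2·p_2/p_1)², and q_2* = (I − p_1·q_1*)/p_2.
Plugging in: q_1* = (2·8.25/38.88)² = 0.1801.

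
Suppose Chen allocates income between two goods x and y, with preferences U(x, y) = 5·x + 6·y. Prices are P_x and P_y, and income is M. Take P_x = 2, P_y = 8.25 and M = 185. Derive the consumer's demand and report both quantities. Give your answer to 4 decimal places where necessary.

x gives more utility per dollar, so spend all income on x: x* = M/P_x, y* = 0.
Numerically: x* = 92.5, y* = 0.

x* = 92.5, y* = 0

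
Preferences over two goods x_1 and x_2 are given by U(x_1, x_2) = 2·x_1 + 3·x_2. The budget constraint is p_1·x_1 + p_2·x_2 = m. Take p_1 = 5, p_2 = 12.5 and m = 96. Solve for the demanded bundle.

x_1* = 19.2, x_2* = 0

Numerically: x_1* = 19.2, x_2* = 0.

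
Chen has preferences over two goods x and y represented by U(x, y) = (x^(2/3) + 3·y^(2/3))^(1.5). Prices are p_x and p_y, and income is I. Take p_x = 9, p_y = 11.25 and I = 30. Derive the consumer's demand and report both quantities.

With the ratio pinned down, the budget gives x* = I/(p_x + p_y·(y/x)) and y* = (y/x)·x*.
Numerically y/x = 13.824, so x* = 30/(9 + 11.25·13.824) = 0.1823 and y* = 13.824·0.1823 = 2.5208.

x* = 0.1823, y* = 2.5208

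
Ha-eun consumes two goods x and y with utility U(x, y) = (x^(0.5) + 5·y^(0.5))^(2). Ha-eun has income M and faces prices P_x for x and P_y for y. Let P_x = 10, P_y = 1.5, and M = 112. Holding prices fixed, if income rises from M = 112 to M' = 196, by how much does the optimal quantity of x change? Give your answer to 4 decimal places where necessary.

Δx* = 0.0501

Numerically y/x = 1111.111111, so x* = 112/(10 + 1.5·1111.111111) = 0.0668.
At M' = 196: x* = 0.1169. Change: 0.1169 − 0.0668 = 0.0501.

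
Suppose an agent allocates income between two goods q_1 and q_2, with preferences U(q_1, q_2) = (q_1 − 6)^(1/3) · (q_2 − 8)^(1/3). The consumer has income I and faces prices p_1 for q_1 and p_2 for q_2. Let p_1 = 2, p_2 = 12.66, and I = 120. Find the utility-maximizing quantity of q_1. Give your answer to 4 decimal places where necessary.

This is Cobb-Douglas in (q_1−6, q_2−8): tangency gives 1/3·p_2·(q_2−8) = 1/3·p_1·(q_1−6).
Substituting into the budget: q_1* = 6 + 0.5·(I − 6·p_1 − 8·p_2)/p_1, and q_2* = 8 + 0.5·(…)/p_2.
Discretionary income = 120 − 6·2 − 8·12.66 = 6.72; q_1* = 6 + 0.5·6.72/2 = 7.68.

q_1* = 7.68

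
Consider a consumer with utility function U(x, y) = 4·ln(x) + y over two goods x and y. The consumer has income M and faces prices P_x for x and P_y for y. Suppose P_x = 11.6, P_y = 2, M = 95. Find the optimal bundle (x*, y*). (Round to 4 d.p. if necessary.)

Set MRS = P_x/P_y: (4/x)/1 = P_x/P_y.
So x*(P_x,P_y) = 4·P_y/P_x, independent of income; and y* = (M − 4·P_y)/P_y.
At the given prices: x* = 4·2/11.6 = 0.6897, and y* = 43.5.

x* = 0.6897, y* = 43.5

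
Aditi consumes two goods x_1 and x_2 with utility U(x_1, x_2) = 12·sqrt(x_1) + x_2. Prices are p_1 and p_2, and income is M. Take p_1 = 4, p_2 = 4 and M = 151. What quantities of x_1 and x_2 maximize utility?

x_1* = 36, x_2* = 1.75

Thus x_1* = (6·p_2/p_1)² — independent of M — with the rest of income spent on x_2.
Plugging in: x_1* = (6·4/4)² = 36, x_2* = 1.75.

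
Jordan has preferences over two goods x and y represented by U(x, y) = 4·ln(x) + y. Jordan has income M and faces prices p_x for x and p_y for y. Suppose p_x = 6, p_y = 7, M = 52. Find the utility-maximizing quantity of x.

x* = 4.6667

Set MRS = p_x/p_y: (4/x)/1 = p_x/p_y.
So x*(p_x,p_y) = 4·p_y/p_x, independent of income; and y* = (M − 4·p_y)/p_y.
At the given prices: x* = 4·7/6 = 4.6667.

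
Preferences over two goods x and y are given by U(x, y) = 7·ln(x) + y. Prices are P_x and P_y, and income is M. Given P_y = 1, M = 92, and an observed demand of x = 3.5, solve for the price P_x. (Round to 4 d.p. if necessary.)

MU_x = 7/x, MU_y = 1. Tangency: 7/x = P_x/P_y.
So x*(P_x,P_y) = 7·P_y/P_x, independent of income; and y* = (M − 7·P_y)/P_y.
Set x* = 3.5 in the demand function and solve for P_x: P_x = 2.

P_x = 2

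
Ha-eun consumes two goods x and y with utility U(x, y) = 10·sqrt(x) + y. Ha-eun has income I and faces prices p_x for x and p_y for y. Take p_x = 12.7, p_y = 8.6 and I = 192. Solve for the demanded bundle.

x* = 11.4638, y* = 5.3964

MU_x = 5/√x, MU_y = 1. Tangency: 5/√x = p_x/p_y.
Thus x* = (5·p_y/p_x)² — independent of I — with the rest of income spent on y.
Plugging in: x* = (5·8.6/12.7)² = 11.4638, y* = 5.3964.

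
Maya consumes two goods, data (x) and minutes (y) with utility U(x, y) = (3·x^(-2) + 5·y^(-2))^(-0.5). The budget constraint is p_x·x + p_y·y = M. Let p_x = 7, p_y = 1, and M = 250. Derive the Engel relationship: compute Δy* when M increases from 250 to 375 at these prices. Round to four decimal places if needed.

Δy* = 30.5894

MRS = MU_x/MU_y = (3/5)·(y/x)^(3). Set equal to p_x/p_y.
Hence y/x = ((5/3)·p_x/p_y)^(1/(3)), i.e. raised to the 1/3 power.
With the ratio pinned down, the budget gives x* = M/(p_x + p_y·(y/x)) and y* = (y/x)·x*.
Numerically y/x = 2.268031, so x* = 250/(7 + 1·2.268031) = 26.9744 and y* = 2.268031·26.9744 = 61.1789.
At M' = 375: y* = 91.7683. Change: 91.7683 − 61.1789 = 30.5894.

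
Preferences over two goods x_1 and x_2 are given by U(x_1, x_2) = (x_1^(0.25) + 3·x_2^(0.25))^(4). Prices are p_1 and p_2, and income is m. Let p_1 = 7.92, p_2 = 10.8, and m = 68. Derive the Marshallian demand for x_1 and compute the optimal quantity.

Substitute x_2 = (x_2/x_1)·x_1 into the budget: x_1* = m/(p_1 + p_2·(x_2/x_1)).
Numerically x_2/x_1 = 2.861301, so x_1* = 68/(7.92 + 10.8·2.861301) = 1.7516.

x_1* = 1.7516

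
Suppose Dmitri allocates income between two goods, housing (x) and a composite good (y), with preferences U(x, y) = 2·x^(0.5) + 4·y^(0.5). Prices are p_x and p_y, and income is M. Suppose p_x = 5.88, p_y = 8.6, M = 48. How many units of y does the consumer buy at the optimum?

y* = 4.087

From the CES first-order condition, (1/2)·(y/x)^(0.5) = p_x/p_y.
Hence y/x = (2·p_x/p_y)^(1/(0.5)), i.e. raised to the 2 power.
Substitute y = (y/x)·x into the budget: x* = M/(p_x + p_y·(y/x)).
Numerically y/x = 1.869897, so x* = 48/(5.88 + 8.6·1.869897) = 2.1857 and y* = 1.869897·2.1857 = 4.087.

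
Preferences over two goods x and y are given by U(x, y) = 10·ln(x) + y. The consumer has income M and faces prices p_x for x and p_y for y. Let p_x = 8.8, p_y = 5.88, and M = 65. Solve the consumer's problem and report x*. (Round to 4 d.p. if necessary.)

So x*(p_x,p_y) = 10·p_y/p_x, independent of income; and y* = (M − 10·p_y)/p_y.
At the given prices: x* = 10·5.88/8.8 = 6.6818.

x* = 6.6818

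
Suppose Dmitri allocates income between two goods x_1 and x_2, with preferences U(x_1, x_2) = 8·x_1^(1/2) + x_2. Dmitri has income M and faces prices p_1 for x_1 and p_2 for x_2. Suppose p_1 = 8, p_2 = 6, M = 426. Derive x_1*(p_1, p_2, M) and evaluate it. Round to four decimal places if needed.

Utility is quasi-linear in x_2; the FOC for x_1 is 4/√x_1 = p_1/p_2.
Solve: √x_1 = 4·p_2/p_1, so x_1*(p_1,p_2) = (4·p_2/p_1)², and x_2* = (M − p_1·x_1*)/p_2.
Plugging in: x_1* = (4·6/8)² = 9.

x_1* = 9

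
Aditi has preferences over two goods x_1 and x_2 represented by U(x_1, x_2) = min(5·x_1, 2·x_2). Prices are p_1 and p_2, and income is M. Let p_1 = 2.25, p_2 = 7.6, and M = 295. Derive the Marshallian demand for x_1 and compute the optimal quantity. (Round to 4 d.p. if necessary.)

x_1* = 13.8824

With perfect complements, no substitution: consume in ratio x_1:x_2 = 2:5.
Budget: p_1·x_1 + p_2·(5/2)·x_1 = M, so (2·p_1 + 5·p_2)·x_1 = 2·M.
Demand: x_1*(p_1,p_2,M) = 2·M/(2·p_1 + 5·p_2), x_2* = 5·M/(2·p_1 + 5·p_2).
Here 2·2.25 + 5·7.6 = 42.5, giving x_1* = 13.8824.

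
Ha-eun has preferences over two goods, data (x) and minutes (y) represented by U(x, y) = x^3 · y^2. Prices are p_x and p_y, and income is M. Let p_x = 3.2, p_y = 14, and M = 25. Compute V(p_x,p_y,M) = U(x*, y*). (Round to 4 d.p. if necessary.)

The MRS is (3/2)·y/x. Set MRS = p_x/p_y.
Rearranging, p_y·y = (2/3)·p_x·x. Substituting into the budget gives p_x·x·(1 + (2/3)) = M.
Demand: x*(p_x,p_y,M) = 0.6·M/p_x and y* = 0.4·M/p_y.
At p_x=3.2, p_y=14, M=25: x* = 0.6·25/3.2 = 4.6875, y* = 0.7143.
Utility at the optimum: U(4.6875, 0.7143) = 52.5494.

V = 52.5494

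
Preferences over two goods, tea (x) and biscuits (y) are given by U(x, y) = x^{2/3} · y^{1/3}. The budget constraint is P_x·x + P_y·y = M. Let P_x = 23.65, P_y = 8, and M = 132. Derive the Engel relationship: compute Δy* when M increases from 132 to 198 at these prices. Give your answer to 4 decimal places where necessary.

Δy* = 2.75

MU_x/MU_y = (2/3·y)/(1/3·x); tangency sets this equal to P_x/P_y.
So 2/3·P_y·y = 1/3·P_x·x; combined with the budget, a share 2/3 of income goes to x.
Demand: x*(P_x,P_y,M) = 2/3·M/P_x and y* = 1/3·M/P_y.
At P_x=23.65, P_y=8, M=132: y* = 1/3·132/8 = 5.5.
At M' = 198: y* = 8.25. Change: 8.25 − 5.5 = 2.75.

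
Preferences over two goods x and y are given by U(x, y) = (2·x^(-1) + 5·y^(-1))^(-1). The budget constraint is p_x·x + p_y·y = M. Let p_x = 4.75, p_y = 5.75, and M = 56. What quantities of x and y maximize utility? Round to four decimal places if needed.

x* = 4.3033, y* = 6.1842

From the CES first-order condition, (2/5)·(y/x)^(2) = p_x/p_y.
Solve for the ratio: y/x = [(5/2)·p_x/p_y]^(0.5).
Substitute y = (y/x)·x into the budget: x* = M/(p_x + p_y·(y/x)).
Numerically y/x = 1.437086, so x* = 56/(4.75 + 5.75·1.437086) = 4.3033 and y* = 1.437086·4.3033 = 6.1842.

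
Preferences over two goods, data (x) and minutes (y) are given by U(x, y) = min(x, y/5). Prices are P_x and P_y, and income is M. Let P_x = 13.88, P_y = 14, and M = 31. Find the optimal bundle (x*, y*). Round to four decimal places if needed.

x* = 0.3696, y* = 1.8479

Demand: x*(P_x,P_y,M) = M/(P_x + 5·P_y), y* = 5·M/(P_x + 5·P_y).
Here 13.88 + 5·14 = 83.88, giving x* = 0.3696 and y* = 1.8479.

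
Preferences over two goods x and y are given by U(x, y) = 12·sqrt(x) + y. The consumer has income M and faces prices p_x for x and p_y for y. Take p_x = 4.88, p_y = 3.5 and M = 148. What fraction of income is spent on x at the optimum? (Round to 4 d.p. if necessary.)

Thus x* = (6·p_y/p_x)² — independent of M — with the rest of income spent on y.
Plugging in: x* = (6·3.5/4.88)² = 18.5182, y* = 16.466.
Expenditure on x: 4.88·18.5182 = 90.3689; share = 0.6106.

share on x = 0.6106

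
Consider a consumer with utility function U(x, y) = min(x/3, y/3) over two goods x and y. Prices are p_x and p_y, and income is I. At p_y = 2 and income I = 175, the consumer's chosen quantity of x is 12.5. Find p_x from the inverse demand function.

p_x = 12

Leontief preferences: the optimum is at the kink where x/3 = y/3, i.e. y = x.
Budget: p_x·x + p_y·x = I, so (3·p_x + 3·p_y)·x = 3·I.
Demand: x*(p_x,p_y,I) = 3·I/(3·p_x + 3·p_y), y* = 3·I/(3·p_x + 3·p_y).
Set x* = 12.5 in the demand function and solve for p_x: p_x = 12.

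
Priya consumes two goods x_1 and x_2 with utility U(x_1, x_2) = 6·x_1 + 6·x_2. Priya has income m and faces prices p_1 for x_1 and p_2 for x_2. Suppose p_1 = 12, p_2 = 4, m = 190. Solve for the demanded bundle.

Perfect substitutes: compare marginal utility per dollar. 6/p_1 vs 6/p_2 → 0.5 vs 1.5.
x_2 gives more utility per dollar, so spend all income on x_2: x_2* = m/p_2, x_1* = 0.
Numerically: x_1* = 0, x_2* = 47.5.

x_1* = 0, x_2* = 47.5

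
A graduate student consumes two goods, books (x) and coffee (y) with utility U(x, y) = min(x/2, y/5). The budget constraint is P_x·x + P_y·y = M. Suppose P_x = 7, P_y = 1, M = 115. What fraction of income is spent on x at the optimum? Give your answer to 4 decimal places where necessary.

share on x = 0.7368

Here 2·7 + 5·1 = 19, giving x* = 12.1053 and y* = 30.2632.
Expenditure on x: 7·12.1053 = 84.7368; share = 0.7368.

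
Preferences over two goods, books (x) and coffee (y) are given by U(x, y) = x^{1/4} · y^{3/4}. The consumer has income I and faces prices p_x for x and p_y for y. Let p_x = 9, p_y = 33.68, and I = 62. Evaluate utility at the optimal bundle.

V = 1.4591

MU_x/MU_y = (0.25·y)/(0.75·x); tangency sets this equal to p_x/p_y.
So 0.25·p_y·y = 0.75·p_x·x; combined with the budget, a share 0.25 of income goes to x.
Demand: x*(p_x,p_y,I) = 0.25·I/p_x and y* = 0.75·I/p_y.
At p_x=9, p_y=33.68, I=62: x* = 0.25·62/9 = 1.7222, y* = 1.3806.
Utility at the optimum: U(1.7222, 1.3806) = 1.4591.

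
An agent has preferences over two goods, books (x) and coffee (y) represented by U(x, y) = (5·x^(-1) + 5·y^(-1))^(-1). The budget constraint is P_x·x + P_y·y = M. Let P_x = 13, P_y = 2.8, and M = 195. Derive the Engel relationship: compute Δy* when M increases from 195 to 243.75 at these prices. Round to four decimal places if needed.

Δy* = 5.5189

From the CES first-order condition, (y/x)^(2) = P_x/P_y.
Solve for the ratio: y/x = [P_x/P_y]^(0.5).
With the ratio pinned down, the budget gives x* = M/(P_x + P_y·(y/x)) and y* = (y/x)·x*.
Numerically y/x = 2.154729, so x* = 195/(13 + 2.8·2.154729) = 10.2452 and y* = 2.154729·10.2452 = 22.0757.
At M' = 243.75: y* = 27.5946. Change: 27.5946 − 22.0757 = 5.5189.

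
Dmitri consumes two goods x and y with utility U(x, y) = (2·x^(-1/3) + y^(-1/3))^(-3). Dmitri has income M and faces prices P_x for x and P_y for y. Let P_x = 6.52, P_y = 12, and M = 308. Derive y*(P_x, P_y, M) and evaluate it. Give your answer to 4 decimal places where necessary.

MU_x ∝ 2·x^(-4/3), MU_y ∝ y^(-4/3), so MRS = 2·(y/x)^(4/3) = P_x/P_y.
Hence y/x = ((1/2)·P_x/P_y)^(1/(4/3)), i.e. raised to the 0.75 power.
Substitute y = (y/x)·x into the budget: x* = M/(P_x + P_y·(y/x)).
Numerically y/x = 0.376294, so x* = 308/(6.52 + 12·0.376294) = 27.9099 and y* = 0.376294·27.9099 = 10.5023.

y* = 10.5023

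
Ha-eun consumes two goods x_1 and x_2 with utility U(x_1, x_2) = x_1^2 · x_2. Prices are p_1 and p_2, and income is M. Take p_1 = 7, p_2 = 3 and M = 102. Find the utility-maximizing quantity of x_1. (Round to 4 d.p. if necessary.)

x_1* = 9.7143

At p_1=7, p_2=3, M=102: x_1* = 2/3·102/7 = 9.7143.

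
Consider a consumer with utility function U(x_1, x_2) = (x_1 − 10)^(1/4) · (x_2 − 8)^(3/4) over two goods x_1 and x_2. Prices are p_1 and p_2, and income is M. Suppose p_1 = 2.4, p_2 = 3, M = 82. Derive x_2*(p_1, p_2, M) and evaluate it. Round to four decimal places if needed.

x_2* = 16.5

MRS = (1/3)·(x_2−8)/(x_1−10). Tangency with p_1/p_2 gives x_2−8 = 3·(p_1/p_2)·(x_1−10).
Substituting into the budget: x_1* = 10 + 0.25·(M − 10·p_1 − 8·p_2)/p_1, and x_2* = 8 + 0.75·(…)/p_2.
Discretionary income = 82 − 10·2.4 − 8·3 = 34; x_2* = 8 + 0.75·34/3 = 16.5.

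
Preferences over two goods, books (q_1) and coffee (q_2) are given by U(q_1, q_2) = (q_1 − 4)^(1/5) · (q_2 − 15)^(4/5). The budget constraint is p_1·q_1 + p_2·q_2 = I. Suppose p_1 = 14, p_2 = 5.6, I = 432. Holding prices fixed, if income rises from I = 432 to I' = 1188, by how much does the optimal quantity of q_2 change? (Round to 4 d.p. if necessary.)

After buying the subsistence bundle (4, 15), a share 0.2 of the remaining income goes to q_1: q_1* = 4 + 0.2·(I − 4p_1 − 15p_2)/p_1.
Discretionary income = 432 − 4·14 − 15·5.6 = 292; q_2* = 15 + 0.8·292/5.6 = 56.7143.
At I' = 1188: q_2* = 164.7143. Change: 164.7143 − 56.7143 = 108.

Δq_2* = 108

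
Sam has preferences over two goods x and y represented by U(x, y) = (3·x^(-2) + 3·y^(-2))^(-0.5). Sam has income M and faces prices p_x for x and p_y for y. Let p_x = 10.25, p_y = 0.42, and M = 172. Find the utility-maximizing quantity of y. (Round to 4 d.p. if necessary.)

Substitute y = (y/x)·x into the budget: x* = M/(p_x + p_y·(y/x)).
Numerically y/x = 2.900625, so x* = 172/(10.25 + 0.42·2.900625) = 14.9979 and y* = 2.900625·14.9979 = 43.5033.

y* = 43.5033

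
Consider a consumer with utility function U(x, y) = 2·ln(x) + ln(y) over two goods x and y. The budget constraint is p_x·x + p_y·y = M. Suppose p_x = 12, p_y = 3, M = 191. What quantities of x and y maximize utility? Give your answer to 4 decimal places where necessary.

x* = 10.6111, y* = 21.2222

At p_x=12, p_y=3, M=191: x* = 2/3·191/12 = 10.6111, y* = 21.2222.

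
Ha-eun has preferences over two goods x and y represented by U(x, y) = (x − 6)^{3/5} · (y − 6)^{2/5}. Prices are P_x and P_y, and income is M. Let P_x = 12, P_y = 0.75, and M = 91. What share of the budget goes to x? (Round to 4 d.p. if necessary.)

share on x = 0.8868

This is Cobb-Douglas in (x−6, y−6): tangency gives 0.6·P_y·(y−6) = 0.4·P_x·(x−6).
After buying the subsistence bundle (6, 6), a share 0.6 of the remaining income goes to x: x* = 6 + 0.6·(M − 6P_x − 6P_y)/P_x.
Discretionary income = 91 − 6·12 − 6·0.75 = 14.5; x* = 6 + 0.6·14.5/12 = 6.725; y* = 6 + 0.4·14.5/0.75 = 13.7333.
Expenditure on x: 12·6.725 = 80.7; share = 0.8868.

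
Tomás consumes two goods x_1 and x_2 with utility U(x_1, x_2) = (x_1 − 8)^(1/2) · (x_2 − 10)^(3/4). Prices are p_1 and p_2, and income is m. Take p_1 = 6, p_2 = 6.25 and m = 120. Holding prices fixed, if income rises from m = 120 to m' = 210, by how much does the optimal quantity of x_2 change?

Discretionary income = 120 − 8·6 − 10·6.25 = 9.5; x_2* = 10 + 0.6·9.5/6.25 = 10.912.
At m' = 210: x_2* = 19.552. Change: 19.552 − 10.912 = 8.64.

Δx_2* = 8.64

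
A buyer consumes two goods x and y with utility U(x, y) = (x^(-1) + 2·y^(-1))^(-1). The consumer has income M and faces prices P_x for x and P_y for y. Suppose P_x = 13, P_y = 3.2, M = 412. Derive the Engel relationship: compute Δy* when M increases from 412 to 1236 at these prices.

Δy* = 106.176

MRS = MU_x/MU_y = (1/2)·(y/x)^(2). Set equal to P_x/P_y.
Solve for the ratio: y/x = [2·P_x/P_y]^(0.5).
With the ratio pinned down, the budget gives x* = M/(P_x + P_y·(y/x)) and y* = (y/x)·x*.
Numerically y/x = 2.850439, so x* = 412/(13 + 3.2·2.850439) = 18.6245 and y* = 2.850439·18.6245 = 53.088.
At M' = 1236: y* = 159.2639. Change: 159.2639 − 53.088 = 106.176.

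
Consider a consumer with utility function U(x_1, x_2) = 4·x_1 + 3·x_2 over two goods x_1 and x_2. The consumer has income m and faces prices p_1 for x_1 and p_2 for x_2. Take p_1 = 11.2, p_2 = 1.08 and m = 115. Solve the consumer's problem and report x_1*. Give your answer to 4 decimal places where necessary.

x_1* = 0

x_2 gives more utility per dollar, so spend all income on x_2: x_2* = m/p_2, x_1* = 0.
Numerically: x_1* = 0, x_2* = 106.4815.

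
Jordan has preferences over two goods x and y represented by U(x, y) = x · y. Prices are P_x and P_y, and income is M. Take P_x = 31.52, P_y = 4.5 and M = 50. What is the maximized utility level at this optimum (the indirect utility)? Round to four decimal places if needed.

At P_x=31.52, P_y=4.5, M=50: x* = 0.5·50/31.52 = 0.7931, y* = 5.5556.
Utility at the optimum: U(0.7931, 5.5556) = 4.4064.

V = 4.4064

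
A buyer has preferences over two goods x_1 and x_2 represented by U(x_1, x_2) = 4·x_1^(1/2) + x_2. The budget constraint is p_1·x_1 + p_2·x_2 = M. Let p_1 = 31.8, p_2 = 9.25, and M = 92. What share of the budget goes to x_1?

Plugging in: x_1* = (2·9.25/31.8)² = 0.3384, x_2* = 8.7824.
Expenditure on x_1: 31.8·0.3384 = 10.7626; share = 0.117.

share on x_1 = 0.117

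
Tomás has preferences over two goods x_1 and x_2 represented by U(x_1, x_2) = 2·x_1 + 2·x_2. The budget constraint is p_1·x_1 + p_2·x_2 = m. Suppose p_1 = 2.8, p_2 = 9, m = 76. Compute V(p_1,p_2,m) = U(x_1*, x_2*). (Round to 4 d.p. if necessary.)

V = 54.2857

Linear utility — the consumer picks whichever good has higher MU/price: 2/2.8 = 0.7143 vs 2/9 = 0.2222.
x_1 gives more utility per dollar, so spend all income on x_1: x_1* = m/p_1, x_2* = 0.
Numerically: x_1* = 27.1429, x_2* = 0.
Utility at the optimum: U(27.1429, 0) = 54.2857.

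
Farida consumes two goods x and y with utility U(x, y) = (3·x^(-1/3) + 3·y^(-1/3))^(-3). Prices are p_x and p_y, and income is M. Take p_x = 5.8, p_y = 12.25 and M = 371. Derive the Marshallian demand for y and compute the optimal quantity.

Substitute y = (y/x)·x into the budget: x* = M/(p_x + p_y·(y/x)).
Numerically y/x = 0.57078, so x* = 371/(5.8 + 12.25·0.57078) = 29.0024 and y* = 0.57078·29.0024 = 16.554.

y* = 16.554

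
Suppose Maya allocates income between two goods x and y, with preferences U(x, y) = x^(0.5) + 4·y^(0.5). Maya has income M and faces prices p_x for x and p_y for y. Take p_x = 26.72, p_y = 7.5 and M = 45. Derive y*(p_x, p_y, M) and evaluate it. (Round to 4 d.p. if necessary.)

With the ratio pinned down, the budget gives x* = M/(p_x + p_y·(y/x)) and y* = (y/x)·x*.
Numerically y/x = 203.0815, so x* = 45/(26.72 + 7.5·203.0815) = 0.029 and y* = 203.0815·0.029 = 5.8966.

y* = 5.8966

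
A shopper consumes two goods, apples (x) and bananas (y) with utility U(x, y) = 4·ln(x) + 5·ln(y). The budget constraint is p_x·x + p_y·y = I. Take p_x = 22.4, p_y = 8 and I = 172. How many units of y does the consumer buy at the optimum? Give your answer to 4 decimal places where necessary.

y* = 11.9444

Tangency: MRS = (4/5)·y/x = p_x/p_y.
Rearranging, p_y·y = (5/4)·p_x·x. Substituting into the budget gives p_x·x·(1 + (5/4)) = I.
Demand: x*(p_x,p_y,I) = 4/9·I/p_x and y* = 5/9·I/p_y.
At p_x=22.4, p_y=8, I=172: y* = 5/9·172/8 = 11.9444.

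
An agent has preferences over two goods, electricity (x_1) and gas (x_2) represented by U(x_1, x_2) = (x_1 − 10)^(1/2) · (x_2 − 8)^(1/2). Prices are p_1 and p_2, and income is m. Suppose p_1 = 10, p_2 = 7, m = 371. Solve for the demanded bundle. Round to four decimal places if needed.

x_1* = 20.75, x_2* = 23.3571

MRS = (x_2−8)/(x_1−10). Tangency with p_1/p_2 gives x_2−8 = (p_1/p_2)·(x_1−10).
After buying the subsistence bundle (10, 8), a share 0.5 of the remaining income goes to x_1: x_1* = 10 + 0.5·(m − 10p_1 − 8p_2)/p_1.
Discretionary income = 371 − 10·10 − 8·7 = 215; x_1* = 10 + 0.5·215/10 = 20.75; x_2* = 8 + 0.5·215/7 = 23.3571.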